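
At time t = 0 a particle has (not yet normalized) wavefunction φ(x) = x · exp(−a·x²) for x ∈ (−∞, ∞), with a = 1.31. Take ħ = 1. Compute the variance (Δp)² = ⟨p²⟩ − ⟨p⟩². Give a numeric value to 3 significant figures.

3.93

Compute ⟨p⟩ and ⟨p²⟩ separately; (Δp)² = ⟨p²⟩ − ⟨p⟩².
Expand each integrand as polynomial × e^(−2ax²) and use ∫x^(2j)·e^(−2ax²) dx = (2j−1)!!/(4a)^j · √(π/(2a)), odd powers → 0; here √(π/(2a)) = 1.0950. Differentiate with the product rule, d/dx e^(−ax²) = −2ax·e^(−ax²).
Normalization: ∫|φ|² dx = 0.20897.
⟨p⟩ = 0.0000 and ⟨p²⟩ = 3.9300.
(Δp)² = 3.9300 − (0.0000)² = 3.9300.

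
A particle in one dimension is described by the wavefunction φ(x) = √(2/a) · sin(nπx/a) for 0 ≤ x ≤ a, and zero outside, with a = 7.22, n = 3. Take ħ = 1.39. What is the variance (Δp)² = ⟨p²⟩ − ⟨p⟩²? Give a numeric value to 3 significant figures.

3.29

Compute ⟨p⟩ and ⟨p²⟩ separately; (Δp)² = ⟨p²⟩ − ⟨p⟩².
d/dx sin(nπx/a) = (nπ/a)·cos(nπx/a) and d²/dx² sin(nπx/a) = −(nπ/a)²·sin(nπx/a); on 0 ≤ x ≤ a, ∫sin²(nπx/a) dx = a/2 and ∫sin(nπx/a)·cos(nπx/a) dx = 0.
⟨p⟩ = 0.0000 and ⟨p²⟩ = 3.2923.
(Δp)² = 3.2923 − (0.0000)² = 3.2923.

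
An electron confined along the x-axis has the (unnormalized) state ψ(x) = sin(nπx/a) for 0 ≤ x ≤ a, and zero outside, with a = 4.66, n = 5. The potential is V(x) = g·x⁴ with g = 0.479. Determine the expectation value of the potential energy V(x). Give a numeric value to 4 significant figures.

⟨V⟩ = ∫ V(x)·|ψ|² dx / ∫|ψ|² dx.
With sin²θ = (1 − cos2θ)/2 on 0 ≤ x ≤ a: ∫sin²(nπx/a) dx = a/2, ∫x·sin²(nπx/a) dx = a²/4, ∫x²·sin²(nπx/a) dx = a³·(1/6 − 1/(4n²π²)); higher powers xᵏ the same way, integrating xᵏ·cos(2nπx/a) by parts.
State is unnormalized: ∫|ψ|² dx = 2.3300, and ∫ψ*·V(x)·ψ dx = 103.14, so ⟨V⟩ = 103.14 / 2.3300.
⟨V⟩ = 44.266.

44.27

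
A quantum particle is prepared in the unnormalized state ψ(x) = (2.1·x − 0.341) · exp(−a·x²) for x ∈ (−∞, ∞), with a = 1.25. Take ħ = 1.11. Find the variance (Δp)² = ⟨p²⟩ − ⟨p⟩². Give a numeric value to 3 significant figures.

Compute ⟨p⟩ and ⟨p²⟩ separately; (Δp)² = ⟨p²⟩ − ⟨p⟩².
Expand each integrand as polynomial × e^(−2ax²) and use ∫x^(2j)·e^(−2ax²) dx = (2j−1)!!/(4a)^j · √(π/(2a)), odd powers → 0; here √(π/(2a)) = 1.1210. Differentiate with the product rule, d/dx e^(−ax²) = −2ax·e^(−ax²).
Normalization: ∫|ψ|² dx = 1.1191.
⟨p⟩ = 0.0000 and ⟨p²⟩ = 4.2616.
(Δp)² = 4.2616 − (0.0000)² = 4.2616.

4.26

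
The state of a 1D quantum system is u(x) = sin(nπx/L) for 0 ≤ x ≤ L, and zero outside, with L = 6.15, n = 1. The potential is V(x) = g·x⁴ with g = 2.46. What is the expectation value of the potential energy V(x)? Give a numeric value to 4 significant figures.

⟨V⟩ = ∫ V(x)·|u|² dx / ∫|u|² dx.
With sin²θ = (1 − cos2θ)/2 on 0 ≤ x ≤ L: ∫sin²(nπx/L) dx = L/2, ∫x·sin²(nπx/L) dx = L²/4, ∫x²·sin²(nπx/L) dx = L³·(1/6 − 1/(4n²π²)); higher powers xᵏ the same way, integrating xᵏ·cos(2nπx/L) by parts.
State is unnormalized: ∫|u|² dx = 3.0750, and ∫u*·V(x)·u dx = 1234.5, so ⟨V⟩ = 1234.5 / 3.0750.
⟨V⟩ = 401.45.

401.5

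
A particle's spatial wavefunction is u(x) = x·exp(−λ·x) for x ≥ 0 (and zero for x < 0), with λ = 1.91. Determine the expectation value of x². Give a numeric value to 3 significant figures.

0.822

⟨x²⟩ = ∫ x²·|u|² dx / ∫|u|² dx (integrals over the domain).
Every integrand reduces to terms xʲ·e^(−2λx) on [0, ∞); use ∫₀^∞ xʲ·e^(−2λx) dx = j!/(2λ)^(j+1).
State is unnormalized: ∫|u|² dx = 0.035879, and ∫u*·x²·u dx = 0.029505, so ⟨x²⟩ = 0.029505 / 0.035879.
⟨x²⟩ = 0.82235.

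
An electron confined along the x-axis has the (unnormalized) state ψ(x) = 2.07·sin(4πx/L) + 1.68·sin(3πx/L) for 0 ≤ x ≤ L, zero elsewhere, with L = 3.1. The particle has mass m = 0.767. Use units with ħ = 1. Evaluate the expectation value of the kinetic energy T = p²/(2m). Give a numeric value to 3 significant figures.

8.85

T = −(ħ²/2m) d²/dx², so ⟨T⟩ = −(ħ²/2m) ∫ ψ*·ψ'' dx / ∫|ψ|² dx; with m = 0.767.
d²/dx² sin(jπx/L) = −(jπ/L)²·sin(jπx/L); on 0 ≤ x ≤ L, ∫sin²(jπx/L) dx = L/2 and ∫sin(jπx/L)·sin(lπx/L) dx = 0 for j ≠ l, so only diagonal terms survive in ∫|ψ|² and ∫ψ·ψ″; ∫ψ·ψ′ dx = [ψ²/2] between the walls = 0.
State is unnormalized: ∫|ψ|² dx = 11.016, and ∫ψ*·(−ħ²/2m · ψ'') dx = 97.505, so ⟨T⟩ = 97.505 / 11.016.
⟨T⟩ = 8.8509.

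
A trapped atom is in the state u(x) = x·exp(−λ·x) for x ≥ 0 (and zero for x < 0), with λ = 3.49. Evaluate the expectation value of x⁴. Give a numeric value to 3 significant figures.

⟨x⁴⟩ = ∫ x⁴·|u|² dx / ∫|u|² dx (integrals over the domain).
Every integrand reduces to terms xʲ·e^(−2λx) on [0, ∞); use ∫₀^∞ xʲ·e^(−2λx) dx = j!/(2λ)^(j+1).
State is unnormalized: ∫|u|² dx = 0.0058812, and ∫u*·x⁴·u dx = 0.00089196, so ⟨x⁴⟩ = 0.00089196 / 0.0058812.
⟨x⁴⟩ = 0.15166.

0.152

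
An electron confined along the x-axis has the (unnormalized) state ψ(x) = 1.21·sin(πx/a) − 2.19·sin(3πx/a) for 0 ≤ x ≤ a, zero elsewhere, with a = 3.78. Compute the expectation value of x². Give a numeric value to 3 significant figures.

4.07

⟨x²⟩ = ∫ x²·|ψ|² dx / ∫|ψ|² dx (integrals over the domain).
On 0 ≤ x ≤ a (j ≠ l): ∫sin²(jπx/a) dx = a/2, ∫sin(jπx/a)·sin(lπx/a) dx = 0; diagonal moments ∫x·sin²(jπx/a) dx = a²/4, ∫x²·sin²(jπx/a) dx = a³·(1/6 − 1/(4j²π²)); cross terms ∫x·sin(jπx/a)·sin(lπx/a) dx = 0 for j + l even and −4jla²/(π²(j² − l²)²) for j + l odd, ∫x²·sin(jπx/a)·sin(lπx/a) dx = (−1)^(j+l)·4jla³/(π²(j² − l²)²); higher powers the same way via product-to-sum and parts.
State is unnormalized: ∫|ψ|² dx = 11.832, and ∫ψ*·x²·ψ dx = 48.182, so ⟨x²⟩ = 48.182 / 11.832.
⟨x²⟩ = 4.0723.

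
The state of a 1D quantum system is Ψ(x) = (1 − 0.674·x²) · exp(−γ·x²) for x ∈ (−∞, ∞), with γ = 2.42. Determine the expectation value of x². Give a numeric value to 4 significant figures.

⟨x²⟩ = ∫ x²·|Ψ|² dx / ∫|Ψ|² dx (integrals over the domain).
Expand each integrand as polynomial × e^(−2γx²) and use ∫x^(2j)·e^(−2γx²) dx = (2j−1)!!/(4γ)^j · √(π/(2γ)), odd powers → 0; here √(π/(2γ)) = 0.80566.
State is unnormalized: ∫|Ψ|² dx = 0.70519, and ∫Ψ*·x²·Ψ dx = 0.054511, so ⟨x²⟩ = 0.054511 / 0.70519.
⟨x²⟩ = 0.077301.

0.07730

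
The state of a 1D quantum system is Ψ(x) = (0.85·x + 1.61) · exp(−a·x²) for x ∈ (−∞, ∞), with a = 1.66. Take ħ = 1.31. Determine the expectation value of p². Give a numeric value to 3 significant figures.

p² Ψ = −ħ² d²Ψ/dx²; ⟨p²⟩ = −ħ² ∫ Ψ*·Ψ'' dx / ∫|Ψ|² dx.
Expand each integrand as polynomial × e^(−2ax²) and use ∫x^(2j)·e^(−2ax²) dx = (2j−1)!!/(4a)^j · √(π/(2a)), odd powers → 0; here √(π/(2a)) = 0.97276. Differentiate with the product rule, d/dx e^(−ax²) = −2ax·e^(−ax²).
State is unnormalized: ∫|Ψ|² dx = 2.6273, and ∫Ψ*·(−ħ² Ψ'') dx = 8.0876, so ⟨p²⟩ = 8.0876 / 2.6273.
⟨p²⟩ = 3.0783.

3.08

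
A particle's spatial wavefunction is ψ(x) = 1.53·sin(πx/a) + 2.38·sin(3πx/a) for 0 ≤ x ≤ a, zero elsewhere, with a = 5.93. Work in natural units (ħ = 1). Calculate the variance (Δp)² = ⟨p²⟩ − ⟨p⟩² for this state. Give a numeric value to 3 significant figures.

Compute ⟨p⟩ and ⟨p²⟩ separately; (Δp)² = ⟨p²⟩ − ⟨p⟩².
d²/dx² sin(jπx/a) = −(jπ/a)²·sin(jπx/a); on 0 ≤ x ≤ a, ∫sin²(jπx/a) dx = a/2 and ∫sin(jπx/a)·sin(lπx/a) dx = 0 for j ≠ l, so only diagonal terms survive in ∫|ψ|² and ∫ψ·ψ″; ∫ψ·ψ′ dx = [ψ²/2] between the walls = 0.
Normalization: ∫|ψ|² dx = 23.736.
⟨p⟩ = 0.0000 and ⟨p²⟩ = 1.8694.
(Δp)² = 1.8694 − (0.0000)² = 1.8694.

1.87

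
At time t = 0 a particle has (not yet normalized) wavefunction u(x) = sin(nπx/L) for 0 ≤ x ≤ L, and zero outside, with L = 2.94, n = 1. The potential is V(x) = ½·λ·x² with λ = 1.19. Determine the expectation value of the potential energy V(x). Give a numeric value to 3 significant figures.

1.45

⟨V⟩ = ∫ V(x)·|u|² dx / ∫|u|² dx.
With sin²θ = (1 − cos2θ)/2 on 0 ≤ x ≤ L: ∫sin²(nπx/L) dx = L/2, ∫x·sin²(nπx/L) dx = L²/4, ∫x²·sin²(nπx/L) dx = L³·(1/6 − 1/(4n²π²)); higher powers xᵏ the same way, integrating xᵏ·cos(2nπx/L) by parts.
State is unnormalized: ∫|u|² dx = 1.4700, and ∫u*·V(x)·u dx = 2.1370, so ⟨V⟩ = 2.1370 / 1.4700.
⟨V⟩ = 1.4538.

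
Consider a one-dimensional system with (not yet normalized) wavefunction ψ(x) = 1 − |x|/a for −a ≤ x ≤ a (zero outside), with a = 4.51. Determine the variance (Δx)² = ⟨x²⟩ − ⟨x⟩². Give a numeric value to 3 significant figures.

Compute ⟨x⟩ and ⟨x²⟩ separately, then (Δx)² = ⟨x²⟩ − ⟨x⟩².
ψ is even, so ∫ over [−a, a] = 2∫₀ᵃ with ψ = 1 − x/a there: ∫₀ᵃ (1 − x/a)² dx = a/3, ∫₀ᵃ x²(1 − x/a)² dx = a³/30, ∫₀ᵃ x⁴(1 − x/a)² dx = a⁵/105.
Normalization: ∫|ψ|² dx = 3.0067.
⟨x⟩ = 0.0000 and ⟨x²⟩ = 2.0340.
(Δx)² = 2.0340 − (0.0000)² = 2.0340.

2.03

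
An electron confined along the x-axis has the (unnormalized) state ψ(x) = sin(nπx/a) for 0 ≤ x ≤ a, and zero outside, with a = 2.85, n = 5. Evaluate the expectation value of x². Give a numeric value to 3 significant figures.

2.69

⟨x²⟩ = ∫ x²·|ψ|² dx / ∫|ψ|² dx (integrals over the domain).
With sin²θ = (1 − cos2θ)/2 on 0 ≤ x ≤ a: ∫sin²(nπx/a) dx = a/2, ∫x·sin²(nπx/a) dx = a²/4, ∫x²·sin²(nπx/a) dx = a³·(1/6 − 1/(4n²π²)); higher powers xᵏ the same way, integrating xᵏ·cos(2nπx/a) by parts.
State is unnormalized: ∫|ψ|² dx = 1.4250, and ∫ψ*·x²·ψ dx = 3.8347, so ⟨x²⟩ = 3.8347 / 1.4250.
⟨x²⟩ = 2.6910.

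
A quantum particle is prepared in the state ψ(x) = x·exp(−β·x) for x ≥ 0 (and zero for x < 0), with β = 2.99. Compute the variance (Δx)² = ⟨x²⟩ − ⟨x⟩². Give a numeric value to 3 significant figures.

0.0839

Compute ⟨x⟩ and ⟨x²⟩ separately, then (Δx)² = ⟨x²⟩ − ⟨x⟩².
Every integrand reduces to terms xʲ·e^(−2βx) on [0, ∞); use ∫₀^∞ xʲ·e^(−2βx) dx = j!/(2β)^(j+1).
Normalization: ∫|ψ|² dx = 0.0093525.
⟨x⟩ = 0.50167 and ⟨x²⟩ = 0.33557.
(Δx)² = 0.33557 − (0.50167)² = 0.083892.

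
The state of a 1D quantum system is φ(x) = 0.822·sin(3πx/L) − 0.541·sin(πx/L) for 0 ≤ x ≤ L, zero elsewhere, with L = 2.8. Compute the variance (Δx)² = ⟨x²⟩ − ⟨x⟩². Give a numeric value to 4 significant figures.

Compute ⟨x⟩ and ⟨x²⟩ separately, then (Δx)² = ⟨x²⟩ − ⟨x⟩².
On 0 ≤ x ≤ L (j ≠ l): ∫sin²(jπx/L) dx = L/2, ∫sin(jπx/L)·sin(lπx/L) dx = 0; diagonal moments ∫x·sin²(jπx/L) dx = L²/4, ∫x²·sin²(jπx/L) dx = L³·(1/6 − 1/(4j²π²)); cross terms ∫x·sin(jπx/L)·sin(lπx/L) dx = 0 for j + l even and −4jlL²/(π²(j² − l²)²) for j + l odd, ∫x²·sin(jπx/L)·sin(lπx/L) dx = (−1)^(j+l)·4jlL³/(π²(j² − l²)²); higher powers the same way via product-to-sum and parts.
Normalization: ∫|φ|² dx = 1.3557.
⟨x⟩ = 1.4000 and ⟨x²⟩ = 2.1889.
(Δx)² = 2.1889 − (1.4000)² = 0.22890.

0.2289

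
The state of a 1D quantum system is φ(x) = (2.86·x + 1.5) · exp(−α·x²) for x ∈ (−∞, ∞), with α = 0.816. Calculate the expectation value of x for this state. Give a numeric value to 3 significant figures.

⟨x⟩ = ∫ x·|φ|² dx / ∫|φ|² dx (integrals over the domain).
Expand each integrand as polynomial × e^(−2αx²) and use ∫x^(2j)·e^(−2αx²) dx = (2j−1)!!/(4α)^j · √(π/(2α)), odd powers → 0; here √(π/(2α)) = 1.3874.
State is unnormalized: ∫|φ|² dx = 6.5987, and ∫φ*·x·φ dx = 3.6471, so ⟨x⟩ = 3.6471 / 6.5987.
⟨x⟩ = 0.55271.

0.553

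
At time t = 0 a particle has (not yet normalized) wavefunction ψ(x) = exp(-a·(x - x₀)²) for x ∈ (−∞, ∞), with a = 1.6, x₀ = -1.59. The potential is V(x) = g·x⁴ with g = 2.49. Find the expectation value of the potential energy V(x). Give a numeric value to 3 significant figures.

22.0

⟨V⟩ = ∫ V(x)·|ψ|² dx / ∫|ψ|² dx.
Gaussian moments (u = x − x₀): ∫u^(2j)·e^(−2au²) du = (2j−1)!!/(4a)^j · √(π/(2a)), odd powers integrate to 0; here √(π/(2a)) = 0.99083.
State is unnormalized: ∫|ψ|² dx = 0.99083, and ∫ψ*·V(x)·ψ dx = 21.797, so ⟨V⟩ = 21.797 / 0.99083.
⟨V⟩ = 21.998.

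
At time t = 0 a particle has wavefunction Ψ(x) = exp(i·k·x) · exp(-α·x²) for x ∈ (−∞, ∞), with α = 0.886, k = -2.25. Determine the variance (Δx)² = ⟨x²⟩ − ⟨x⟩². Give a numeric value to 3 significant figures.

0.282

Compute ⟨x⟩ and ⟨x²⟩ separately, then (Δx)² = ⟨x²⟩ − ⟨x⟩².
Gaussian moments: ∫x^(2j)·e^(−2αx²) dx = (2j−1)!!/(4α)^j · √(π/(2α)), odd powers integrate to 0; here √(π/(2α)) = 1.3315.
Normalization: ∫|Ψ|² dx = 1.3315.
⟨x⟩ = 0.0000 and ⟨x²⟩ = 0.28217.
(Δx)² = 0.28217 − (0.0000)² = 0.28217.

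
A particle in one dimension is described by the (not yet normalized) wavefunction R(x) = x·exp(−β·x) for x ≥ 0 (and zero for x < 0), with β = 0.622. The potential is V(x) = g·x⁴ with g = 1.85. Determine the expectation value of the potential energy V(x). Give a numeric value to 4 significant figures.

⟨V⟩ = ∫ V(x)·|R|² dx / ∫|R|² dx.
Every integrand reduces to terms xʲ·e^(−2βx) on [0, ∞); use ∫₀^∞ xʲ·e^(−2βx) dx = j!/(2β)^(j+1).
State is unnormalized: ∫|R|² dx = 1.0389, and ∫R*·V(x)·R dx = 288.91, so ⟨V⟩ = 288.91 / 1.0389.
⟨V⟩ = 278.09.

278.1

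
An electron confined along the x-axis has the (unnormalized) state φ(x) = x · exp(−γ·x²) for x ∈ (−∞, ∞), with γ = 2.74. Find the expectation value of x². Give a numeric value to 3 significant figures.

0.274

⟨x²⟩ = ∫ x²·|φ|² dx / ∫|φ|² dx (integrals over the domain).
Expand each integrand as polynomial × e^(−2γx²) and use ∫x^(2j)·e^(−2γx²) dx = (2j−1)!!/(4γ)^j · √(π/(2γ)), odd powers → 0; here √(π/(2γ)) = 0.75715.
State is unnormalized: ∫|φ|² dx = 0.069083, and ∫φ*·x²·φ dx = 0.018910, so ⟨x²⟩ = 0.018910 / 0.069083.
⟨x²⟩ = 0.27372.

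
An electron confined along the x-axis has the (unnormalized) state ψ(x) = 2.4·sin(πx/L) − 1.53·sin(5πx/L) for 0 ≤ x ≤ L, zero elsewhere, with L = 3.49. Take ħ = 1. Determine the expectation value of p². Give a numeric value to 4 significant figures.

p² ψ = −ħ² d²ψ/dx²; ⟨p²⟩ = −ħ² ∫ ψ*·ψ'' dx / ∫|ψ|² dx.
d²/dx² sin(jπx/L) = −(jπ/L)²·sin(jπx/L); on 0 ≤ x ≤ L, ∫sin²(jπx/L) dx = L/2 and ∫sin(jπx/L)·sin(lπx/L) dx = 0 for j ≠ l, so only diagonal terms survive in ∫|ψ|² and ∫ψ·ψ″; ∫ψ·ψ′ dx = [ψ²/2] between the walls = 0.
State is unnormalized: ∫|ψ|² dx = 14.136, and ∫ψ*·(−ħ² ψ'') dx = 90.894, so ⟨p²⟩ = 90.894 / 14.136.
⟨p²⟩ = 6.4300.

6.430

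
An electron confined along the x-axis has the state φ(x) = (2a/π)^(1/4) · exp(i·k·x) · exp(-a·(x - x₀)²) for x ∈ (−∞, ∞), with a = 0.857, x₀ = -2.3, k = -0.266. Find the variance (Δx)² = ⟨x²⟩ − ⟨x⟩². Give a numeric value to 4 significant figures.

0.2917

Compute ⟨x⟩ and ⟨x²⟩ separately, then (Δx)² = ⟨x²⟩ − ⟨x⟩².
Gaussian moments (u = x − x₀): ∫u^(2j)·e^(−2au²) du = (2j−1)!!/(4a)^j · √(π/(2a)), odd powers integrate to 0; here √(π/(2a)) = 1.3538.
⟨x⟩ = -2.3000 and ⟨x²⟩ = 5.5817.
(Δx)² = 5.5817 − (-2.3000)² = 0.29172.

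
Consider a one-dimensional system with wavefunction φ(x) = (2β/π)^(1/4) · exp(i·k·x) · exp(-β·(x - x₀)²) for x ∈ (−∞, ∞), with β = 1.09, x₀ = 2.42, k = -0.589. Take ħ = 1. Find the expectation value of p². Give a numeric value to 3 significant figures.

p² φ = −ħ² d²φ/dx²; ⟨p²⟩ = −ħ² ∫ φ*·φ'' dx.
Gaussian moments (u = x − x₀): ∫u^(2j)·e^(−2βu²) du = (2j−1)!!/(4β)^j · √(π/(2β)), odd powers integrate to 0; here √(π/(2β)) = 1.2005. Derivatives: φ′ = (ik − 2βu)·φ, φ″ = ((ik − 2βu)² − 2β)·φ; the odd-in-u pieces drop out.
⟨p²⟩ = 1.4369.

1.44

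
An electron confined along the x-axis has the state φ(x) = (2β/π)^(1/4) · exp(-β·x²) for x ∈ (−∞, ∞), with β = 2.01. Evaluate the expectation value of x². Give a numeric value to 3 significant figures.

⟨x²⟩ = ∫ x²·|φ|² dx (integrals over the domain).
Gaussian moments: ∫x^(2j)·e^(−2βx²) dx = (2j−1)!!/(4β)^j · √(π/(2β)), odd powers integrate to 0; here √(π/(2β)) = 0.88402.
⟨x²⟩ = 0.12438.

0.124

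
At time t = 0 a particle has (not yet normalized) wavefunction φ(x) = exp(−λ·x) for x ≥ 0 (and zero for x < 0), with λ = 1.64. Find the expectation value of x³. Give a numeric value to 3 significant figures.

0.170

⟨x³⟩ = ∫ x³·|φ|² dx / ∫|φ|² dx (integrals over the domain).
Every integrand reduces to terms xʲ·e^(−2λx) on [0, ∞); use ∫₀^∞ xʲ·e^(−2λx) dx = j!/(2λ)^(j+1).
State is unnormalized: ∫|φ|² dx = 0.30488, and ∫φ*·x³·φ dx = 0.051839, so ⟨x³⟩ = 0.051839 / 0.30488.
⟨x³⟩ = 0.17003.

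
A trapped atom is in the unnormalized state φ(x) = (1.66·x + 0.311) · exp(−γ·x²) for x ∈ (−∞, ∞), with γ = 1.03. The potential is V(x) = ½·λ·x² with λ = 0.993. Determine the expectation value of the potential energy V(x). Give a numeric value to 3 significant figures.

⟨V⟩ = ∫ V(x)·|φ|² dx / ∫|φ|² dx.
Expand each integrand as polynomial × e^(−2γx²) and use ∫x^(2j)·e^(−2γx²) dx = (2j−1)!!/(4γ)^j · √(π/(2γ)), odd powers → 0; here √(π/(2γ)) = 1.2349.
State is unnormalized: ∫|φ|² dx = 0.94541, and ∫φ*·V(x)·φ dx = 0.31300, so ⟨V⟩ = 0.31300 / 0.94541.
⟨V⟩ = 0.33108.

0.331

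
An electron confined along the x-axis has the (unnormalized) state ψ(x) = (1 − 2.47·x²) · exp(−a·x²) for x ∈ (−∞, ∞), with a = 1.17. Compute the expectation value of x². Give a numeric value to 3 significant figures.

⟨x²⟩ = ∫ x²·|ψ|² dx / ∫|ψ|² dx (integrals over the domain).
Expand each integrand as polynomial × e^(−2ax²) and use ∫x^(2j)·e^(−2ax²) dx = (2j−1)!!/(4a)^j · √(π/(2a)), odd powers → 0; here √(π/(2a)) = 1.1587.
State is unnormalized: ∫|ψ|² dx = 0.90388, and ∫ψ*·x²·ψ dx = 0.49803, so ⟨x²⟩ = 0.49803 / 0.90388.
⟨x²⟩ = 0.55099.

0.551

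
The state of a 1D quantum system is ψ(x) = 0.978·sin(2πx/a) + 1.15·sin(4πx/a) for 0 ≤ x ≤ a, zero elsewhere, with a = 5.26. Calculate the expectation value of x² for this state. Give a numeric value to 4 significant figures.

⟨x²⟩ = ∫ x²·|ψ|² dx / ∫|ψ|² dx (integrals over the domain).
On 0 ≤ x ≤ a (j ≠ l): ∫sin²(jπx/a) dx = a/2, ∫sin(jπx/a)·sin(lπx/a) dx = 0; diagonal moments ∫x·sin²(jπx/a) dx = a²/4, ∫x²·sin²(jπx/a) dx = a³·(1/6 − 1/(4j²π²)); cross terms ∫x·sin(jπx/a)·sin(lπx/a) dx = 0 for j + l even and −4jla²/(π²(j² − l²)²) for j + l odd, ∫x²·sin(jπx/a)·sin(lπx/a) dx = (−1)^(j+l)·4jla³/(π²(j² − l²)²); higher powers the same way via product-to-sum and parts.
State is unnormalized: ∫|ψ|² dx = 5.9937, and ∫ψ*·x²·ψ dx = 61.462, so ⟨x²⟩ = 61.462 / 5.9937.
⟨x²⟩ = 10.254.

10.25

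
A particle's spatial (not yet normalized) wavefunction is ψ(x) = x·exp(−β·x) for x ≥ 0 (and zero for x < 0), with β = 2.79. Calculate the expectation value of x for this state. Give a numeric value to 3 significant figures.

⟨x⟩ = ∫ x·|ψ|² dx / ∫|ψ|² dx (integrals over the domain).
Every integrand reduces to terms xʲ·e^(−2βx) on [0, ∞); use ∫₀^∞ xʲ·e^(−2βx) dx = j!/(2β)^(j+1).
State is unnormalized: ∫|ψ|² dx = 0.011511, and ∫ψ*·x·ψ dx = 0.0061889, so ⟨x⟩ = 0.0061889 / 0.011511.
⟨x⟩ = 0.53763.

0.538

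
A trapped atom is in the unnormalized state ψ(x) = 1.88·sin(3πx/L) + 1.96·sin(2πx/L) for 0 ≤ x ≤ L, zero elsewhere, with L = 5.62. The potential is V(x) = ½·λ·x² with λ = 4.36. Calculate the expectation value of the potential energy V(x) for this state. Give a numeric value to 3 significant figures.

⟨V⟩ = ∫ V(x)·|ψ|² dx / ∫|ψ|² dx.
On 0 ≤ x ≤ L (j ≠ l): ∫sin²(jπx/L) dx = L/2, ∫sin(jπx/L)·sin(lπx/L) dx = 0; diagonal moments ∫x·sin²(jπx/L) dx = L²/4, ∫x²·sin²(jπx/L) dx = L³·(1/6 − 1/(4j²π²)); cross terms ∫x·sin(jπx/L)·sin(lπx/L) dx = 0 for j + l even and −4jlL²/(π²(j² − l²)²) for j + l odd, ∫x²·sin(jπx/L)·sin(lπx/L) dx = (−1)^(j+l)·4jlL³/(π²(j² − l²)²); higher powers the same way via product-to-sum and parts.
State is unnormalized: ∫|ψ|² dx = 20.727, and ∫ψ*·V(x)·ψ dx = 185.06, so ⟨V⟩ = 185.06 / 20.727.
⟨V⟩ = 8.9284.

8.93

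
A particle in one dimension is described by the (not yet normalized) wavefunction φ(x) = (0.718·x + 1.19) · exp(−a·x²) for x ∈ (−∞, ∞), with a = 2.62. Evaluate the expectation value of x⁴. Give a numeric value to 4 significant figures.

0.03098

⟨x⁴⟩ = ∫ x⁴·|φ|² dx / ∫|φ|² dx (integrals over the domain).
Expand each integrand as polynomial × e^(−2ax²) and use ∫x^(2j)·e^(−2ax²) dx = (2j−1)!!/(4a)^j · √(π/(2a)), odd powers → 0; here √(π/(2a)) = 0.77430.
State is unnormalized: ∫|φ|² dx = 1.1346, and ∫φ*·x⁴·φ dx = 0.035152, so ⟨x⁴⟩ = 0.035152 / 1.1346.
⟨x⁴⟩ = 0.030983.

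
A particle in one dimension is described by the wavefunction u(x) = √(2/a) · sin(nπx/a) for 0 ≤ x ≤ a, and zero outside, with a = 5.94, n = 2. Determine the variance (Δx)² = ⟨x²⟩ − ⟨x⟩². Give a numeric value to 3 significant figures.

2.49

Compute ⟨x⟩ and ⟨x²⟩ separately, then (Δx)² = ⟨x²⟩ − ⟨x⟩².
With sin²θ = (1 − cos2θ)/2 on 0 ≤ x ≤ a: ∫sin²(nπx/a) dx = a/2, ∫x·sin²(nπx/a) dx = a²/4, ∫x²·sin²(nπx/a) dx = a³·(1/6 − 1/(4n²π²)); higher powers xᵏ the same way, integrating xᵏ·cos(2nπx/a) by parts.
⟨x⟩ = 2.9700 and ⟨x²⟩ = 11.314.
(Δx)² = 11.314 − (2.9700)² = 2.4934.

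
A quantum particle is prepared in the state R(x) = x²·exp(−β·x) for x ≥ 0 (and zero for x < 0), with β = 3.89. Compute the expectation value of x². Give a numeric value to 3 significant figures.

0.496

⟨x²⟩ = ∫ x²·|R|² dx / ∫|R|² dx (integrals over the domain).
Every integrand reduces to terms xʲ·e^(−2βx) on [0, ∞); use ∫₀^∞ xʲ·e^(−2βx) dx = j!/(2β)^(j+1).
State is unnormalized: ∫|R|² dx = 0.00084200, and ∫R*·x²·R dx = 0.00041733, so ⟨x²⟩ = 0.00041733 / 0.00084200.
⟨x²⟩ = 0.49564.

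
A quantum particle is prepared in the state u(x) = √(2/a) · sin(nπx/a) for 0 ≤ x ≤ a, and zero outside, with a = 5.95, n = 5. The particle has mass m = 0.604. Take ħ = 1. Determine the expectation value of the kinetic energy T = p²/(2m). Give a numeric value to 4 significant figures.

T = −(ħ²/2m) d²/dx², so ⟨T⟩ = −(ħ²/2m) ∫ u*·u'' dx; with m = 0.604.
d/dx sin(nπx/a) = (nπ/a)·cos(nπx/a) and d²/dx² sin(nπx/a) = −(nπ/a)²·sin(nπx/a); on 0 ≤ x ≤ a, ∫sin²(nπx/a) dx = a/2 and ∫sin(nπx/a)·cos(nπx/a) dx = 0.
⟨T⟩ = 5.7695.

5.770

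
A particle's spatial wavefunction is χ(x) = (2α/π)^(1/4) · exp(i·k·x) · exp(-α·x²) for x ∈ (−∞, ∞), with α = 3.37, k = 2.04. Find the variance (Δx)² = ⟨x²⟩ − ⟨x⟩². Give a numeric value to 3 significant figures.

0.0742

Compute ⟨x⟩ and ⟨x²⟩ separately, then (Δx)² = ⟨x²⟩ − ⟨x⟩².
Gaussian moments: ∫x^(2j)·e^(−2αx²) dx = (2j−1)!!/(4α)^j · √(π/(2α)), odd powers integrate to 0; here √(π/(2α)) = 0.68272.
⟨x⟩ = 0.0000 and ⟨x²⟩ = 0.074184.
(Δx)² = 0.074184 − (0.0000)² = 0.074184.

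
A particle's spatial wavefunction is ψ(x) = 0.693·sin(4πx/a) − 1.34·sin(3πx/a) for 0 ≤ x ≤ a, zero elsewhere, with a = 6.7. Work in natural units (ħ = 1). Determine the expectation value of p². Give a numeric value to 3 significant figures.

2.30

p² ψ = −ħ² d²ψ/dx²; ⟨p²⟩ = −ħ² ∫ ψ*·ψ'' dx / ∫|ψ|² dx.
d²/dx² sin(jπx/a) = −(jπ/a)²·sin(jπx/a); on 0 ≤ x ≤ a, ∫sin²(jπx/a) dx = a/2 and ∫sin(jπx/a)·sin(lπx/a) dx = 0 for j ≠ l, so only diagonal terms survive in ∫|ψ|² and ∫ψ·ψ″; ∫ψ·ψ′ dx = [ψ²/2] between the walls = 0.
State is unnormalized: ∫|ψ|² dx = 7.6241, and ∫ψ*·(−ħ² ψ'') dx = 17.562, so ⟨p²⟩ = 17.562 / 7.6241.
⟨p²⟩ = 2.3035.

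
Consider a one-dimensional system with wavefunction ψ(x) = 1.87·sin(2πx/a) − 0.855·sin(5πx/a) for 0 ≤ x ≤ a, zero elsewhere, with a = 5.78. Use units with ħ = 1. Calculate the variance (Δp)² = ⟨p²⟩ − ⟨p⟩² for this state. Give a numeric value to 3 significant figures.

2.25

Compute ⟨p⟩ and ⟨p²⟩ separately; (Δp)² = ⟨p²⟩ − ⟨p⟩².
d²/dx² sin(jπx/a) = −(jπ/a)²·sin(jπx/a); on 0 ≤ x ≤ a, ∫sin²(jπx/a) dx = a/2 and ∫sin(jπx/a)·sin(lπx/a) dx = 0 for j ≠ l, so only diagonal terms survive in ∫|ψ|² and ∫ψ·ψ″; ∫ψ·ψ′ dx = [ψ²/2] between the walls = 0.
Normalization: ∫|ψ|² dx = 12.219.
⟨p⟩ = 0.0000 and ⟨p²⟩ = 2.2544.
(Δp)² = 2.2544 − (0.0000)² = 2.2544.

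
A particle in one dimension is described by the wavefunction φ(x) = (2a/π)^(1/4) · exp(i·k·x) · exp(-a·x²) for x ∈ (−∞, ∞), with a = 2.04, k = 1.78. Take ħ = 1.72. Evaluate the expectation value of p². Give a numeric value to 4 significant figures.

15.41

p² φ = −ħ² d²φ/dx²; ⟨p²⟩ = −ħ² ∫ φ*·φ'' dx.
Gaussian moments: ∫x^(2j)·e^(−2ax²) dx = (2j−1)!!/(4a)^j · √(π/(2a)), odd powers integrate to 0; here √(π/(2a)) = 0.87750. Derivatives: φ′ = (ik − 2ax)·φ, φ″ = ((ik − 2ax)² − 2a)·φ; the odd-in-x pieces drop out.
⟨p²⟩ = 15.409.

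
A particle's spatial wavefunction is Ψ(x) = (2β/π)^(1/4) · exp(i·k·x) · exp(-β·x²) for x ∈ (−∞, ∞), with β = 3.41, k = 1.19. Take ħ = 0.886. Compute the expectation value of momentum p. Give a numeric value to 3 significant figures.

1.05

p Ψ = −iħ dΨ/dx; then ⟨p⟩ = ∫ Ψ*·(pΨ) dx.
Gaussian moments: ∫x^(2j)·e^(−2βx²) dx = (2j−1)!!/(4β)^j · √(π/(2β)), odd powers integrate to 0; here √(π/(2β)) = 0.67871. Derivatives: Ψ′ = (ik − 2βx)·Ψ, Ψ″ = ((ik − 2βx)² − 2β)·Ψ; the odd-in-x pieces drop out.
⟨p⟩ = 1.0543.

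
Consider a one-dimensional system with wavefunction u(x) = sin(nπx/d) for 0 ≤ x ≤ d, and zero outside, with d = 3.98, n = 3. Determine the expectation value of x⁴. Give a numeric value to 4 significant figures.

⟨x⁴⟩ = ∫ x⁴·|u|² dx / ∫|u|² dx (integrals over the domain).
With sin²θ = (1 − cos2θ)/2 on 0 ≤ x ≤ d: ∫sin²(nπx/d) dx = d/2, ∫x·sin²(nπx/d) dx = d²/4, ∫x²·sin²(nπx/d) dx = d³·(1/6 − 1/(4n²π²)); higher powers xᵏ the same way, integrating xᵏ·cos(2nπx/d) by parts.
State is unnormalized: ∫|u|² dx = 1.9900, and ∫u*·x⁴·u dx = 94.339, so ⟨x⁴⟩ = 94.339 / 1.9900.
⟨x⁴⟩ = 47.407.

47.41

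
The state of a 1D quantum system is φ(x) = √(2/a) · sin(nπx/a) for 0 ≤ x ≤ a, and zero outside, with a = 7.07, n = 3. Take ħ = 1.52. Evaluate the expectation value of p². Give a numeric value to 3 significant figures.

p² φ = −ħ² d²φ/dx²; ⟨p²⟩ = −ħ² ∫ φ*·φ'' dx.
d/dx sin(nπx/a) = (nπ/a)·cos(nπx/a) and d²/dx² sin(nπx/a) = −(nπ/a)²·sin(nπx/a); on 0 ≤ x ≤ a, ∫sin²(nπx/a) dx = a/2 and ∫sin(nπx/a)·cos(nπx/a) dx = 0.
⟨p²⟩ = 4.1057.

4.11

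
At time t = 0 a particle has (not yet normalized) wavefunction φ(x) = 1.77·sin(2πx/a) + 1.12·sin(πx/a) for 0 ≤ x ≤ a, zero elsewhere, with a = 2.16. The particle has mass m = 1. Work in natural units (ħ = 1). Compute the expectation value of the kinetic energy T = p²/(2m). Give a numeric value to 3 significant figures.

T = −(ħ²/2m) d²/dx², so ⟨T⟩ = −(ħ²/2m) ∫ φ*·φ'' dx / ∫|φ|² dx; with m = 1.
d²/dx² sin(jπx/a) = −(jπ/a)²·sin(jπx/a); on 0 ≤ x ≤ a, ∫sin²(jπx/a) dx = a/2 and ∫sin(jπx/a)·sin(lπx/a) dx = 0 for j ≠ l, so only diagonal terms survive in ∫|φ|² and ∫φ·φ″; ∫φ·φ′ dx = [φ²/2] between the walls = 0.
State is unnormalized: ∫|φ|² dx = 4.7383, and ∫φ*·(−ħ²/2m · φ'') dx = 15.748, so ⟨T⟩ = 15.748 / 4.7383.
⟨T⟩ = 3.3236.

3.32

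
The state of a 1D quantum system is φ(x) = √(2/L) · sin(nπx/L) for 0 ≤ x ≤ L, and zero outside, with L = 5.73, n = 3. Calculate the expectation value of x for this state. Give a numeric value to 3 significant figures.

2.87

⟨x⟩ = ∫ x·|φ|² dx (integrals over the domain).
With sin²θ = (1 − cos2θ)/2 on 0 ≤ x ≤ L: ∫sin²(nπx/L) dx = L/2, ∫x·sin²(nπx/L) dx = L²/4, ∫x²·sin²(nπx/L) dx = L³·(1/6 − 1/(4n²π²)); higher powers xᵏ the same way, integrating xᵏ·cos(2nπx/L) by parts.
⟨x⟩ = 2.8650.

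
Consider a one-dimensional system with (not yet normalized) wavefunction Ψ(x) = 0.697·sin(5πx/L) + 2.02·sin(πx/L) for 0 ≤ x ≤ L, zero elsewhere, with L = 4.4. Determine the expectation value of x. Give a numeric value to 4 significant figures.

2.200

⟨x⟩ = ∫ x·|Ψ|² dx / ∫|Ψ|² dx (integrals over the domain).
On 0 ≤ x ≤ L (j ≠ l): ∫sin²(jπx/L) dx = L/2, ∫sin(jπx/L)·sin(lπx/L) dx = 0; diagonal moments ∫x·sin²(jπx/L) dx = L²/4, ∫x²·sin²(jπx/L) dx = L³·(1/6 − 1/(4j²π²)); cross terms ∫x·sin(jπx/L)·sin(lπx/L) dx = 0 for j + l even and −4jlL²/(π²(j² − l²)²) for j + l odd, ∫x²·sin(jπx/L)·sin(lπx/L) dx = (−1)^(j+l)·4jlL³/(π²(j² − l²)²); higher powers the same way via product-to-sum and parts.
State is unnormalized: ∫|Ψ|² dx = 10.046, and ∫Ψ*·x·Ψ dx = 22.100, so ⟨x⟩ = 22.100 / 10.046.
⟨x⟩ = 2.2000.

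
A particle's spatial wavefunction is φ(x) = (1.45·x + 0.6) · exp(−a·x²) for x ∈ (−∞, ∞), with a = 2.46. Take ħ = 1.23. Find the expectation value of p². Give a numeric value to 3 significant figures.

p² φ = −ħ² d²φ/dx²; ⟨p²⟩ = −ħ² ∫ φ*·φ'' dx / ∫|φ|² dx.
Expand each integrand as polynomial × e^(−2ax²) and use ∫x^(2j)·e^(−2ax²) dx = (2j−1)!!/(4a)^j · √(π/(2a)), odd powers → 0; here √(π/(2a)) = 0.79908. Differentiate with the product rule, d/dx e^(−ax²) = −2ax·e^(−ax²).
State is unnormalized: ∫|φ|² dx = 0.45841, and ∫φ*·(−ħ² φ'') dx = 2.9770, so ⟨p²⟩ = 2.9770 / 0.45841.
⟨p²⟩ = 6.4941.

6.49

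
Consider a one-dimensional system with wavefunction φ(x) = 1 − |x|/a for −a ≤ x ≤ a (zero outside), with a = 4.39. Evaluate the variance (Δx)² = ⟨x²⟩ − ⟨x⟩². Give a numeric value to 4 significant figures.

Compute ⟨x⟩ and ⟨x²⟩ separately, then (Δx)² = ⟨x²⟩ − ⟨x⟩².
φ is even, so ∫ over [−a, a] = 2∫₀ᵃ with φ = 1 − x/a there: ∫₀ᵃ (1 − x/a)² dx = a/3, ∫₀ᵃ x²(1 − x/a)² dx = a³/30, ∫₀ᵃ x⁴(1 − x/a)² dx = a⁵/105.
Normalization: ∫|φ|² dx = 2.9267.
⟨x⟩ = 0.0000 and ⟨x²⟩ = 1.9272.
(Δx)² = 1.9272 − (0.0000)² = 1.9272.

1.927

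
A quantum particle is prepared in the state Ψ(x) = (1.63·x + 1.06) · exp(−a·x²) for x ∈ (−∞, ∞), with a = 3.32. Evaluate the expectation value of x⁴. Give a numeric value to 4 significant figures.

0.02730

⟨x⁴⟩ = ∫ x⁴·|Ψ|² dx / ∫|Ψ|² dx (integrals over the domain).
Expand each integrand as polynomial × e^(−2ax²) and use ∫x^(2j)·e^(−2ax²) dx = (2j−1)!!/(4a)^j · √(π/(2a)), odd powers → 0; here √(π/(2a)) = 0.68785.
State is unnormalized: ∫|Ψ|² dx = 0.91048, and ∫Ψ*·x⁴·Ψ dx = 0.024852, so ⟨x⁴⟩ = 0.024852 / 0.91048.
⟨x⁴⟩ = 0.027295.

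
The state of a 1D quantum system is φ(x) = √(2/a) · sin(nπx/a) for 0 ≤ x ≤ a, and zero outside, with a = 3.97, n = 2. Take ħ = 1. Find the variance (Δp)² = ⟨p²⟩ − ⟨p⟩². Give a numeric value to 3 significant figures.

2.50

Compute ⟨p⟩ and ⟨p²⟩ separately; (Δp)² = ⟨p²⟩ − ⟨p⟩².
d/dx sin(nπx/a) = (nπ/a)·cos(nπx/a) and d²/dx² sin(nπx/a) = −(nπ/a)²·sin(nπx/a); on 0 ≤ x ≤ a, ∫sin²(nπx/a) dx = a/2 and ∫sin(nπx/a)·cos(nπx/a) dx = 0.
⟨p⟩ = 0.0000 and ⟨p²⟩ = 2.5048.
(Δp)² = 2.5048 − (0.0000)² = 2.5048.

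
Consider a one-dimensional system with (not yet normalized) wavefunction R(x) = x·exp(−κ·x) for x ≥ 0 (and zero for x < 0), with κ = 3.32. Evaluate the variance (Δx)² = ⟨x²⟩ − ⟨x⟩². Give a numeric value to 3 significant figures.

Compute ⟨x⟩ and ⟨x²⟩ separately, then (Δx)² = ⟨x²⟩ − ⟨x⟩².
Every integrand reduces to terms xʲ·e^(−2κx) on [0, ∞); use ∫₀^∞ xʲ·e^(−2κx) dx = j!/(2κ)^(j+1).
Normalization: ∫|R|² dx = 0.0068317.
⟨x⟩ = 0.45181 and ⟨x²⟩ = 0.27217.
(Δx)² = 0.27217 − (0.45181)² = 0.068043.

0.0680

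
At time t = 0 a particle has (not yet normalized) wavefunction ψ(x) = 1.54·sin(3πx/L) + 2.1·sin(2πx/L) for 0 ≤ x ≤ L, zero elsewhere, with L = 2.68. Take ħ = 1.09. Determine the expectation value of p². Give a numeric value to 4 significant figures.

p² ψ = −ħ² d²ψ/dx²; ⟨p²⟩ = −ħ² ∫ ψ*·ψ'' dx / ∫|ψ|² dx.
d²/dx² sin(jπx/L) = −(jπ/L)²·sin(jπx/L); on 0 ≤ x ≤ L, ∫sin²(jπx/L) dx = L/2 and ∫sin(jπx/L)·sin(lπx/L) dx = 0 for j ≠ l, so only diagonal terms survive in ∫|ψ|² and ∫ψ·ψ″; ∫ψ·ψ′ dx = [ψ²/2] between the walls = 0.
State is unnormalized: ∫|ψ|² dx = 9.0873, and ∫ψ*·(−ħ² ψ'') dx = 85.286, so ⟨p²⟩ = 85.286 / 9.0873.
⟨p²⟩ = 9.3852.

9.385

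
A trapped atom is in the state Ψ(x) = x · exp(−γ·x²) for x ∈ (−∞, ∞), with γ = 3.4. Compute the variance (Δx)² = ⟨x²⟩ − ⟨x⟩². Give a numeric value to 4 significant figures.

0.2206

Compute ⟨x⟩ and ⟨x²⟩ separately, then (Δx)² = ⟨x²⟩ − ⟨x⟩².
Expand each integrand as polynomial × e^(−2γx²) and use ∫x^(2j)·e^(−2γx²) dx = (2j−1)!!/(4γ)^j · √(π/(2γ)), odd powers → 0; here √(π/(2γ)) = 0.67971.
Normalization: ∫|Ψ|² dx = 0.049978.
⟨x⟩ = 0.0000 and ⟨x²⟩ = 0.22059.
(Δx)² = 0.22059 − (0.0000)² = 0.22059.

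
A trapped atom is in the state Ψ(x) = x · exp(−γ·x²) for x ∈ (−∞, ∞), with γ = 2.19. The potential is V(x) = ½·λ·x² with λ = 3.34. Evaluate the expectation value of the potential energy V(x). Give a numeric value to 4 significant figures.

⟨V⟩ = ∫ V(x)·|Ψ|² dx / ∫|Ψ|² dx.
Expand each integrand as polynomial × e^(−2γx²) and use ∫x^(2j)·e^(−2γx²) dx = (2j−1)!!/(4γ)^j · √(π/(2γ)), odd powers → 0; here √(π/(2γ)) = 0.84691.
State is unnormalized: ∫|Ψ|² dx = 0.096679, and ∫Ψ*·V(x)·Ψ dx = 0.055293, so ⟨V⟩ = 0.055293 / 0.096679.
⟨V⟩ = 0.57192.

0.5719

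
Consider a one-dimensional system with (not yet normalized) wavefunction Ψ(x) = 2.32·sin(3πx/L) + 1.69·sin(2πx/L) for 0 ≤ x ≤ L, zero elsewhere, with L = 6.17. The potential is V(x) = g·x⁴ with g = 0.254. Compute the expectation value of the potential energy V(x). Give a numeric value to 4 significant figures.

17.72

⟨V⟩ = ∫ V(x)·|Ψ|² dx / ∫|Ψ|² dx.
On 0 ≤ x ≤ L (j ≠ l): ∫sin²(jπx/L) dx = L/2, ∫sin(jπx/L)·sin(lπx/L) dx = 0; diagonal moments ∫x·sin²(jπx/L) dx = L²/4, ∫x²·sin²(jπx/L) dx = L³·(1/6 − 1/(4j²π²)); cross terms ∫x·sin(jπx/L)·sin(lπx/L) dx = 0 for j + l even and −4jlL²/(π²(j² − l²)²) for j + l odd, ∫x²·sin(jπx/L)·sin(lπx/L) dx = (−1)^(j+l)·4jlL³/(π²(j² − l²)²); higher powers the same way via product-to-sum and parts.
State is unnormalized: ∫|Ψ|² dx = 25.416, and ∫Ψ*·V(x)·Ψ dx = 450.30, so ⟨V⟩ = 450.30 / 25.416.
⟨V⟩ = 17.717.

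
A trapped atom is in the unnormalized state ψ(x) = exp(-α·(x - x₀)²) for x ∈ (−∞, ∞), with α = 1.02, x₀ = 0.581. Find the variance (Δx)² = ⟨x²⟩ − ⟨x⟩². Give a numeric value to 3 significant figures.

0.245

Compute ⟨x⟩ and ⟨x²⟩ separately, then (Δx)² = ⟨x²⟩ − ⟨x⟩².
Gaussian moments (u = x − x₀): ∫u^(2j)·e^(−2αu²) du = (2j−1)!!/(4α)^j · √(π/(2α)), odd powers integrate to 0; here √(π/(2α)) = 1.2410.
Normalization: ∫|ψ|² dx = 1.2410.
⟨x⟩ = 0.58100 and ⟨x²⟩ = 0.58266.
(Δx)² = 0.58266 − (0.58100)² = 0.24510.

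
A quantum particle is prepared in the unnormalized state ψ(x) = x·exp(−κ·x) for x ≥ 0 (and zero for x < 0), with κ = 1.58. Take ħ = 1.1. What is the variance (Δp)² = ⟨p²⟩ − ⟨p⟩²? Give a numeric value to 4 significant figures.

3.021

Compute ⟨p⟩ and ⟨p²⟩ separately; (Δp)² = ⟨p²⟩ − ⟨p⟩².
Differentiate x·exp(−κ·x) with the product rule; every integrand then reduces to terms xʲ·e^(−2κx) on [0, ∞), with ∫₀^∞ xʲ·e^(−2κx) dx = j!/(2κ)^(j+1).
Normalization: ∫|ψ|² dx = 0.063382.
⟨p⟩ = 0.0000 and ⟨p²⟩ = 3.0206.
(Δp)² = 3.0206 − (0.0000)² = 3.0206.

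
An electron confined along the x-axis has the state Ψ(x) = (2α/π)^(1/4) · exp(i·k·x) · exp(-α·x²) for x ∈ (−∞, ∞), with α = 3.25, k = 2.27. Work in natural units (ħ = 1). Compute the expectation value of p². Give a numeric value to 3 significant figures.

8.40

p² Ψ = −ħ² d²Ψ/dx²; ⟨p²⟩ = −ħ² ∫ Ψ*·Ψ'' dx.
Gaussian moments: ∫x^(2j)·e^(−2αx²) dx = (2j−1)!!/(4α)^j · √(π/(2α)), odd powers integrate to 0; here √(π/(2α)) = 0.69521. Derivatives: Ψ′ = (ik − 2αx)·Ψ, Ψ″ = ((ik − 2αx)² − 2α)·Ψ; the odd-in-x pieces drop out.
⟨p²⟩ = 8.4029.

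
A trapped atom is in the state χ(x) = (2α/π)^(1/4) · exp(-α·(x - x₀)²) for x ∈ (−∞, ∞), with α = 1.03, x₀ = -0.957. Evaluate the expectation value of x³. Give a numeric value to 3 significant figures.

⟨x³⟩ = ∫ x³·|χ|² dx (integrals over the domain).
Gaussian moments (u = x − x₀): ∫u^(2j)·e^(−2αu²) du = (2j−1)!!/(4α)^j · √(π/(2α)), odd powers integrate to 0; here √(π/(2α)) = 1.2349.
⟨x³⟩ = -1.5733.

-1.57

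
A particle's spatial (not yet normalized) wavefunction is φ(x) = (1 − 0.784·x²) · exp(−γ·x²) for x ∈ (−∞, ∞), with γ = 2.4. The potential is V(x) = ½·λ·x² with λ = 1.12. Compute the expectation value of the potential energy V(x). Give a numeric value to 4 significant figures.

⟨V⟩ = ∫ V(x)·|φ|² dx / ∫|φ|² dx.
Expand each integrand as polynomial × e^(−2γx²) and use ∫x^(2j)·e^(−2γx²) dx = (2j−1)!!/(4γ)^j · √(π/(2γ)), odd powers → 0; here √(π/(2γ)) = 0.80901.
State is unnormalized: ∫|φ|² dx = 0.69306, and ∫φ*·V(x)·φ dx = 0.028789, so ⟨V⟩ = 0.028789 / 0.69306.
⟨V⟩ = 0.041539.

0.04154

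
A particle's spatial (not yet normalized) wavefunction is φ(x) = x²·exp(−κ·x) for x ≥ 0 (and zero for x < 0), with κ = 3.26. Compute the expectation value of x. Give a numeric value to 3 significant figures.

⟨x⟩ = ∫ x·|φ|² dx / ∫|φ|² dx (integrals over the domain).
Every integrand reduces to terms xʲ·e^(−2κx) on [0, ∞); use ∫₀^∞ xʲ·e^(−2κx) dx = j!/(2κ)^(j+1).
State is unnormalized: ∫|φ|² dx = 0.0020369, and ∫φ*·x·φ dx = 0.0015621, so ⟨x⟩ = 0.0015621 / 0.0020369.
⟨x⟩ = 0.76687.

0.767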